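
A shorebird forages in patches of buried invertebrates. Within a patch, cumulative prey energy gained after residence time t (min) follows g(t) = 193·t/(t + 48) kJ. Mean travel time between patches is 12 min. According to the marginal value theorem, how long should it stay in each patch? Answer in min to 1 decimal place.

24.0 min

By the marginal value theorem, leave when the instantaneous gain rate g'(t) equals the habitat-wide average g(t)/(T + t).
g'(t) = 193·48/(t + 48)². Setting 193·48/(t+48)² = 193t/[(t+48)(12+t)] gives 48(12+t) = t(t+48), so t² = 48×12 = 576.
t* = √576 = 24 min.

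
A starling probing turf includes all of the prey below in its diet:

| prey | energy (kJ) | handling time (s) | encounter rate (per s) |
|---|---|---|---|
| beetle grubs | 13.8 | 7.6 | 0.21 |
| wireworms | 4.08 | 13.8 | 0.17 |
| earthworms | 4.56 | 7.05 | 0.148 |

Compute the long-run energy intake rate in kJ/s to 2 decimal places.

0.71 kJ/s

R = Σλ_iE_i / (1 + Σλ_ih_i)
Numerator: 0.21×13.8 + 0.17×4.08 + 0.148×4.56 = 4.266
Denominator: 1 + 0.21×7.6 + 0.17×13.8 + 0.148×7.05 = 5.985
R = 4.266/5.985 = 0.7128 kJ/s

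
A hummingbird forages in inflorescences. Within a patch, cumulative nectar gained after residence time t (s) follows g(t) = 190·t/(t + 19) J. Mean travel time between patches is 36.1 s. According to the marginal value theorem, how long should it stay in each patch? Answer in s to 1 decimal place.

26.2 s

Maximise g(t)/(T+t): set derivative to zero → g'(t)(T+t) = g(t).
g'(t) = 190·19/(t + 19)². Setting 190·19/(t+19)² = 190t/[(t+19)(36.1+t)] gives 19(36.1+t) = t(t+19), so t² = 19×36.1 = 685.9.
t* = √685.9 = 26.19 s.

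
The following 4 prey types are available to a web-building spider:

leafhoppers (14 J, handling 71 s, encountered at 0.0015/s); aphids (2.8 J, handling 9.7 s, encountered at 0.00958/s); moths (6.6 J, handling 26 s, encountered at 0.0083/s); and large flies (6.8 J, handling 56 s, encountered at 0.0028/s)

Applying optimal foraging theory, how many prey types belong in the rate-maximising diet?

4

Rank by E/h (J/s): aphids 0.289, moths 0.254, leafhoppers 0.197, large flies 0.121. Include each in turn until the next type's E/h falls below the running intake rate.
Rate on top 1: 0.02454. moths: 0.254 > 0.02454 → include.
Rate on top 2: 0.06235. leafhoppers: 0.197 > 0.06235 → include.
Rate on top 3: 0.0725. large flies: 0.121 > 0.0725 → include.
Optimal diet: aphids, moths, leafhoppers, large flies — 4 of 4 types.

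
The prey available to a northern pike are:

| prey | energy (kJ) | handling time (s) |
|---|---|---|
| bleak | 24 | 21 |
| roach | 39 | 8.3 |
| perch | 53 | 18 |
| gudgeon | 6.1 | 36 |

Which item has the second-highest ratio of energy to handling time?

perch

Profitability E/h (kJ/s): bleak = 24/21 = 1.14, roach = 39/8.3 = 4.7, perch = 53/18 = 2.94, gudgeon = 6.1/36 = 0.169.
Ranked: roach > perch > bleak > gudgeon.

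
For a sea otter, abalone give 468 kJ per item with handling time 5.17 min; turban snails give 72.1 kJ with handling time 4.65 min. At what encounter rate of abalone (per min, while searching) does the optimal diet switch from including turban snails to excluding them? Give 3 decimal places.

0.040 per min

The zero-one rule: include turban snails iff E₂/h₂ > λE₁/(1+λh₁). Equality gives the switch point.
λE₁h₂ = E₂ + λE₂h₁ ⇒ λ = E₂/(E₁h₂ − E₂h₁) = 72.1/(2176 − 372.8) = 0.03998 per min.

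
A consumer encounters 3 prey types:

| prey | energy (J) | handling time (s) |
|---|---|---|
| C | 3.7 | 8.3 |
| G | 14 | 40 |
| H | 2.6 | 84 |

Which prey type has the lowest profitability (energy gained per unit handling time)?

H

In descending order of E/h:
C: 3.7/8.3 = 0.446 J/s
G: 14/40 = 0.35 J/s
H: 2.6/84 = 0.031 J/s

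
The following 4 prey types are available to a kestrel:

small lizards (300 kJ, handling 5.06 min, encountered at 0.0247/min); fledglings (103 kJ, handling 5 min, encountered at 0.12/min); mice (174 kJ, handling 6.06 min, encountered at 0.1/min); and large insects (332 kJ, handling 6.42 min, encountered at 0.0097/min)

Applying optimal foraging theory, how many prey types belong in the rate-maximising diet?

4

E/h in descending order: small lizards 59.3, large insects 51.7, mice 28.7, fledglings 20.6 kJ/min. The optimal diet is the largest prefix of this list for which every included type satisfies E_i/h_i > R on the types above it.
Rate on top 1: 6.587. large insects: 51.7 > 6.587 → include.
Rate on top 2: 8.954. mice: 28.7 > 8.954 → include.
Rate on top 3: 15.63. fledglings: 20.6 > 15.63 → include.
Optimal diet: small lizards, large insects, mice, fledglings — 4 of 4 types.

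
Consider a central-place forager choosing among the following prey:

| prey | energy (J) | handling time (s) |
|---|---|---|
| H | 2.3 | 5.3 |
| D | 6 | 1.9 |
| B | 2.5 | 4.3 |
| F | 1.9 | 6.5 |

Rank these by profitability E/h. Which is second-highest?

B

In descending order of E/h:
D: 6/1.9 = 3.16 J/s
B: 2.5/4.3 = 0.581 J/s
H: 2.3/5.3 = 0.434 J/s
F: 1.9/6.5 = 0.292 J/s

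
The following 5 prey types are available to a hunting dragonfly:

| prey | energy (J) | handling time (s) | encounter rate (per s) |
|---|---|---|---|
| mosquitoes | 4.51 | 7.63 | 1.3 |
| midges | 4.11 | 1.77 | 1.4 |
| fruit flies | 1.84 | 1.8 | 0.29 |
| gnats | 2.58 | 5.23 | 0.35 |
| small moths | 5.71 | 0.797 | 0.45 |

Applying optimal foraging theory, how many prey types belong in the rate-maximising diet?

E/h in descending order: small moths 7.16, midges 2.32, fruit flies 1.02, mosquitoes 0.591, gnats 0.493 J/s. The optimal diet is the largest prefix of this list for which every included type satisfies E_i/h_i > R on the types above it.
Rate on top 1: 1.891. midges: 2.32 > 1.891 → include.
Rate on top 2: 2.169. fruit flies: 1.02 < 2.169 → exclude; stop.
Optimal diet: small moths, midges — 2 of 5 types.

2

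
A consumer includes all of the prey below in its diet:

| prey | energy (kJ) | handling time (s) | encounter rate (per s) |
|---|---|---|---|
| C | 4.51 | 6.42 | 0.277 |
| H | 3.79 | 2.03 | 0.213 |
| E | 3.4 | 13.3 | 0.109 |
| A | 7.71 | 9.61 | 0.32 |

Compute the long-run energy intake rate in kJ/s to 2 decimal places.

0.63 kJ/s

R = (0.277×4.51 + 0.213×3.79 + 0.109×3.4 + 0.32×7.71) / (1 + 0.277×6.42 + 0.213×2.03 + 0.109×13.3 + 0.32×9.61) = 4.894/7.736 = 0.6327 kJ/s.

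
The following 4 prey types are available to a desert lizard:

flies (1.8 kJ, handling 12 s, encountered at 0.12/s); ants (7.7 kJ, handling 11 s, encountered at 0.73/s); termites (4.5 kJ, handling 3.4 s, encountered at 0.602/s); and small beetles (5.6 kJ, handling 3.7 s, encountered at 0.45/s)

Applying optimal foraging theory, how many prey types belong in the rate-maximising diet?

2

Profitabilities (E/h, kJ/s): small beetles 1.51, termites 1.32, ants 0.7, flies 0.15. Add prey in this order while the next type's profitability exceeds the intake rate on those already taken.
Rate on top 1: 0.9456. termites: 1.32 > 0.9456 → include.
Rate on top 2: 1.11. ants: 0.7 < 1.11 → exclude; stop.
Optimal diet: small beetles, termites — 2 of 4 types.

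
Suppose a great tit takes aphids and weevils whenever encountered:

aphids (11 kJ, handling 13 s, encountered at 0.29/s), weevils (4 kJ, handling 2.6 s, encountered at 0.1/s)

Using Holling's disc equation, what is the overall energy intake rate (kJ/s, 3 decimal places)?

R = Σλ_iE_i / (1 + Σλ_ih_i)
Numerator: 0.29×11 + 0.1×4 = 3.59
Denominator: 1 + 0.29×13 + 0.1×2.6 = 5.03
R = 3.59/5.03 = 0.7137 kJ/s

0.714 kJ/s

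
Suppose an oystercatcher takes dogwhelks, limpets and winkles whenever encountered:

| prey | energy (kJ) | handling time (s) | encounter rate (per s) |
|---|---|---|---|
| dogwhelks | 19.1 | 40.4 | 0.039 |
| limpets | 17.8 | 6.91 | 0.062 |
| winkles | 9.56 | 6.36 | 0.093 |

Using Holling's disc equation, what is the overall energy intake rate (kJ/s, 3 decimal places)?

R = (0.039×19.1 + 0.062×17.8 + 0.093×9.56) / (1 + 0.039×40.4 + 0.062×6.91 + 0.093×6.36) = 2.738/3.595 = 0.7614 kJ/s.

0.761 kJ/s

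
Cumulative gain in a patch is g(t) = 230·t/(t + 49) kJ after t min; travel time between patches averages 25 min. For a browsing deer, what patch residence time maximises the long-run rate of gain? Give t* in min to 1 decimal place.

Optimal t* satisfies g'(t*) = g(t*)/(T + t*).
g'(t) = 230·49/(t + 49)². Setting 230·49/(t+49)² = 230t/[(t+49)(25+t)] gives 49(25+t) = t(t+49), so t² = 49×25 = 1225.
t* = √1225 = 35 min.

35.0 min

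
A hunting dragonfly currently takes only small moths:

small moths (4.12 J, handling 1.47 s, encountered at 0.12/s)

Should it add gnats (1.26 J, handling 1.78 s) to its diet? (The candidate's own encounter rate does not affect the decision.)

Yes

On small moths alone, R = ΣλE/(1+Σλh) = 0.4944/1.176 = 0.4203 J/s.
Profitability of gnats: 1.26/1.78 = 0.7079 J/s.
0.7079 > 0.4203, so adding gnats raises the average — include it.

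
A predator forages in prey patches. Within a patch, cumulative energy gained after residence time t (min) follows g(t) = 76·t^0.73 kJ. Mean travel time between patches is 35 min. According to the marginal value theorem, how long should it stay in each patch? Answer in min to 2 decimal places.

94.63 min

Optimal t* satisfies g'(t*) = g(t*)/(T + t*).
g'(t) = 0.73·76·t^-0.27. Setting 0.73·76·t^-0.27 = 76·t^0.73/(35+t) gives 0.73(35+t) = t, so 0.27·t = 0.73×35.
t* = 0.73×35/0.27 = 94.63 min.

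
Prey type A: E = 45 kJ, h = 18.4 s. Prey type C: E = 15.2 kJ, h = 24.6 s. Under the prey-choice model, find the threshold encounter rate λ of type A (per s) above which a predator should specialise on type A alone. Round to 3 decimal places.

0.018 per s

The zero-one rule: include type C iff E₂/h₂ > λE₁/(1+λh₁). Equality gives the switch point.
λE₁h₂ = E₂ + λE₂h₁ ⇒ λ = E₂/(E₁h₂ − E₂h₁) = 15.2/(1107 − 279.7) = 0.01837 per s.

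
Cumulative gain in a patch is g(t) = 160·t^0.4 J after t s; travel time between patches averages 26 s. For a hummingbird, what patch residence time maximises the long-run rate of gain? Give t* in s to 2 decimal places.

17.33 s

Maximise g(t)/(T+t): set derivative to zero → g'(t)(T+t) = g(t).
g'(t) = 0.4·160·t^-0.6. Setting 0.4·160·t^-0.6 = 160·t^0.4/(26+t) gives 0.4(26+t) = t, so 0.60·t = 0.4×26.
t* = 0.4×26/0.60 = 17.33 s.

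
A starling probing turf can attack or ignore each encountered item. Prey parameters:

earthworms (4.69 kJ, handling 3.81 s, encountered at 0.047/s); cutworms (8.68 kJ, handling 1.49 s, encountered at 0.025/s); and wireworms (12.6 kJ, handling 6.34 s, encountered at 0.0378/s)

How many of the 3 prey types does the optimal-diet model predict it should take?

Rank by E/h (kJ/s): cutworms 5.83, wireworms 1.99, earthworms 1.23. Include each in turn until the next type's E/h falls below the running intake rate.
Rate on top 1: 0.2092. wireworms: 1.99 > 0.2092 → include.
Rate on top 2: 0.5429. earthworms: 1.23 > 0.5429 → include.
Optimal diet: cutworms, wireworms, earthworms — 3 of 3 types.

3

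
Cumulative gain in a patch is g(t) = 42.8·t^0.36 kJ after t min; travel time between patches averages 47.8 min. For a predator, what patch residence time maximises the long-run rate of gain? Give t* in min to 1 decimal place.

26.9 min

By the marginal value theorem, leave when the instantaneous gain rate g'(t) equals the habitat-wide average g(t)/(T + t).
g'(t) = 0.36·42.8·t^-0.64. Setting 0.36·42.8·t^-0.64 = 42.8·t^0.36/(47.8+t) gives 0.36(47.8+t) = t, so 0.64·t = 0.36×47.8.
t* = 0.36×47.8/0.64 = 26.89 min.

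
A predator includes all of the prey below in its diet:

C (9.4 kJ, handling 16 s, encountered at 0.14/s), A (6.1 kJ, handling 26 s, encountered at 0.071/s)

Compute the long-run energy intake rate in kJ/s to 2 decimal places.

R = (0.14×9.4 + 0.071×6.1) / (1 + 0.14×16 + 0.071×26) = 1.749/5.086 = 0.3439 kJ/s.

0.34 kJ/s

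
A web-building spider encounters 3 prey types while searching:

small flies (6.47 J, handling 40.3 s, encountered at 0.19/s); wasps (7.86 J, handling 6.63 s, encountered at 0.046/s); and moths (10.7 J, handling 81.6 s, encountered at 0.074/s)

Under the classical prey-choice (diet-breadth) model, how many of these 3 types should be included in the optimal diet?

1

E/h in descending order: wasps 1.19, small flies 0.161, moths 0.131 J/s. The optimal diet is the largest prefix of this list for which every included type satisfies E_i/h_i > R on the types above it.
Rate on top 1: 0.2771. small flies: 0.161 < 0.2771 → exclude; stop.
Optimal diet: wasps — 1 of 3 types.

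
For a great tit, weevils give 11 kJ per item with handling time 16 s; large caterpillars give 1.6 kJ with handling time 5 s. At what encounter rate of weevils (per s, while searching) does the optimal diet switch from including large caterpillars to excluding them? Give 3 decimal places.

0.054 per s

At the threshold, the rate on weevils alone equals the profitability of large caterpillars: λ·11/(1 + λ·16) = 1.6/5 = 0.32.
Rearranging, λ(11 − 0.32×16) = 0.32, so λ = 0.32/5.88 = 0.05442 per s.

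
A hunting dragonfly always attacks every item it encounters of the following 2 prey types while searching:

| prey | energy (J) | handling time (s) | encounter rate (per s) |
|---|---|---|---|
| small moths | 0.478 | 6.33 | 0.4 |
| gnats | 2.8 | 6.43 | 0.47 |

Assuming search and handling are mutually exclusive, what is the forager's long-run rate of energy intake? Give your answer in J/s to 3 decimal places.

0.230 J/s

R = (0.4×0.478 + 0.47×2.8) / (1 + 0.4×6.33 + 0.47×6.43) = 1.507/6.554 = 0.23 J/s.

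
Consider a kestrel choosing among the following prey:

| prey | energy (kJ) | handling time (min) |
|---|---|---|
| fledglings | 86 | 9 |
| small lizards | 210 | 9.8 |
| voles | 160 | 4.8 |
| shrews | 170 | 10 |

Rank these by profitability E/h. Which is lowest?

fledglings

Profitability E/h (kJ/min): fledglings = 86/9 = 9.56, small lizards = 210/9.8 = 21.4, voles = 160/4.8 = 33.3, shrews = 170/10 = 17.
Ranked: voles > small lizards > shrews > fledglings.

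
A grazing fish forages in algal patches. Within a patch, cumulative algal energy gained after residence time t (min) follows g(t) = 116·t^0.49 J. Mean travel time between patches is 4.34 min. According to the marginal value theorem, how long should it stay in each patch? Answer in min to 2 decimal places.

Optimal t* satisfies g'(t*) = g(t*)/(T + t*).
g'(t) = 0.49·116·t^-0.51. Setting 0.49·116·t^-0.51 = 116·t^0.49/(4.34+t) gives 0.49(4.34+t) = t, so 0.51·t = 0.49×4.34.
t* = 0.49×4.34/0.51 = 4.17 min.

4.17 min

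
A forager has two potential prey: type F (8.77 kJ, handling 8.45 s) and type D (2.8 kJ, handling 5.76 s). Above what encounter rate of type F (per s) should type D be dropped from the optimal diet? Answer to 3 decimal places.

The zero-one rule: include type D iff E₂/h₂ > λE₁/(1+λh₁). Equality gives the switch point.
λE₁h₂ = E₂ + λE₂h₁ ⇒ λ = E₂/(E₁h₂ − E₂h₁) = 2.8/(50.52 − 23.66) = 0.1043 per s.

0.104 per s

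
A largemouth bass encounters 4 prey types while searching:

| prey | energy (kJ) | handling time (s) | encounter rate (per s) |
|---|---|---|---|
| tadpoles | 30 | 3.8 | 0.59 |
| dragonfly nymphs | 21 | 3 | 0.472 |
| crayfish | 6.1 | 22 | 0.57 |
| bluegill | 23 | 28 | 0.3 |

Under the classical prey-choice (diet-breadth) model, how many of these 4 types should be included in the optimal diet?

E/h in descending order: tadpoles 7.89, dragonfly nymphs 7, bluegill 0.821, crayfish 0.277 kJ/s. The optimal diet is the largest prefix of this list for which every included type satisfies E_i/h_i > R on the types above it.
Rate on top 1: 5.46. dragonfly nymphs: 7 > 5.46 → include.
Rate on top 2: 5.928. bluegill: 0.821 < 5.928 → exclude; stop.
Optimal diet: tadpoles, dragonfly nymphs — 2 of 4 types.

2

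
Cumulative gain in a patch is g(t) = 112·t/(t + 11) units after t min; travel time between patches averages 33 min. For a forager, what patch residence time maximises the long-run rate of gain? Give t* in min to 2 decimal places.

Maximise g(t)/(T+t): set derivative to zero → g'(t)(T+t) = g(t).
g'(t) = 112·11/(t + 11)². Setting 112·11/(t+11)² = 112t/[(t+11)(33+t)] gives 11(33+t) = t(t+11), so t² = 11×33 = 363.
t* = √363 = 19.05 min.

19.05 min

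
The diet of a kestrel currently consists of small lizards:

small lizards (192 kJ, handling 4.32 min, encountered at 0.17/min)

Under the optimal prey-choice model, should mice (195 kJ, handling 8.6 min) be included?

Intake rate on the current diet: R = (0.17×192) / (1 + 0.17×4.32) = 32.64/1.734 = 18.82 kJ/min.
Profitability of mice: 195/8.6 = 22.67 kJ/min.
Since 22.67 > R, including mice increases the long-run rate.

Yes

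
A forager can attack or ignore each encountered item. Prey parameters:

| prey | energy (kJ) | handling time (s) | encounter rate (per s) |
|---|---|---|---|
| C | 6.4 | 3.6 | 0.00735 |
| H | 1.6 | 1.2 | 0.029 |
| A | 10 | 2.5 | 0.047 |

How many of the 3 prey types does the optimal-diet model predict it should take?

3

Profitabilities (E/h, kJ/s): A 4, C 1.78, H 1.33. Add prey in this order while the next type's profitability exceeds the intake rate on those already taken.
Rate on top 1: 0.4206. C: 1.78 > 0.4206 → include.
Rate on top 2: 0.452. H: 1.33 > 0.452 → include.
Optimal diet: A, C, H — 3 of 3 types.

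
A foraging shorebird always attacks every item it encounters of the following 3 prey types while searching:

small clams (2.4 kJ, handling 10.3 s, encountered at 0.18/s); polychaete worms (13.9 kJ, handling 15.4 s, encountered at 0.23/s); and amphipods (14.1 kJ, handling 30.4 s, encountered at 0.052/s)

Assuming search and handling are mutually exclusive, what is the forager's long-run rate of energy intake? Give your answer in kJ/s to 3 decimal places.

0.547 kJ/s

Energy encountered per unit search time: 0.18×2.4 + 0.23×13.9 + 0.052×14.1 = 4.362 kJ/s.
Handling time per unit search time: 0.18×10.3 + 0.23×15.4 + 0.052×30.4 = 6.977.
Rate = 4.362/(1 + 6.977) = 0.5469 kJ/s.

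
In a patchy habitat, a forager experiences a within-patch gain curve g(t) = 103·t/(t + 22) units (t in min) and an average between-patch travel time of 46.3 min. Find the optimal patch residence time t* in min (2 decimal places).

31.92 min

Optimal t* satisfies g'(t*) = g(t*)/(T + t*).
g'(t) = 103·22/(t + 22)². Setting 103·22/(t+22)² = 103t/[(t+22)(46.3+t)] gives 22(46.3+t) = t(t+22), so t² = 22×46.3 = 1019.
t* = √1019 = 31.92 min.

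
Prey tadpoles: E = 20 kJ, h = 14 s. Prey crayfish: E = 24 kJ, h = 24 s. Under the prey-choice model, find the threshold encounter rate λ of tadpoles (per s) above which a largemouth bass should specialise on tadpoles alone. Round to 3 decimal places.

0.167 per s

Drop crayfish once their profitability E₂/h₂ falls below the rate achievable on tadpoles alone: E₂/h₂ = λE₁/(1 + λh₁).
Solve for λ: λE₁h₂ = E₂(1 + λh₁) → λ(E₁h₂ − E₂h₁) = E₂ → λ = E₂/(E₁h₂ − E₂h₁).
λ = 24/(20×24 − 24×14) = 24/144 = 0.1667 per s.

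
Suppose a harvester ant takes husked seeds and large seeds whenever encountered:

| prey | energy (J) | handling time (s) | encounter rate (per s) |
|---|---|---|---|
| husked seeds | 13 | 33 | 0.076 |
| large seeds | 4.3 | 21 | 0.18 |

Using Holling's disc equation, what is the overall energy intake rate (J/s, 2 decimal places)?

0.24 J/s

R = (0.076×13 + 0.18×4.3) / (1 + 0.076×33 + 0.18×21) = 1.762/7.288 = 0.2418 J/s.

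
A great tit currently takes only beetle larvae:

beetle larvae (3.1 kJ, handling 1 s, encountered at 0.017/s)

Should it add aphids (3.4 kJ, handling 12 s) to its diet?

Yes

Current rate: (0.017×3.1)/(1 + 0.017×1) = 0.05182 kJ/s.
aphids: E/h = 3.4/12 = 0.2833 kJ/s.
0.2833 > 0.05182, so adding aphids raises the average — include it.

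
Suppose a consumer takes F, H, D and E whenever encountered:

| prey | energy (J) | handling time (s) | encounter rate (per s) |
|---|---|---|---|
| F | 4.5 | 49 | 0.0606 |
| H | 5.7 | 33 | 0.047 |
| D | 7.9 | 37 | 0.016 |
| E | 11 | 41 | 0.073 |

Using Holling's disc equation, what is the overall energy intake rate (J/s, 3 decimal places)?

0.161 J/s

R = Σλ_iE_i / (1 + Σλ_ih_i)
Numerator: 0.0606×4.5 + 0.047×5.7 + 0.016×7.9 + 0.073×11 = 1.47
Denominator: 1 + 0.0606×49 + 0.047×33 + 0.016×37 + 0.073×41 = 9.105
R = 1.47/9.105 = 0.1614 J/s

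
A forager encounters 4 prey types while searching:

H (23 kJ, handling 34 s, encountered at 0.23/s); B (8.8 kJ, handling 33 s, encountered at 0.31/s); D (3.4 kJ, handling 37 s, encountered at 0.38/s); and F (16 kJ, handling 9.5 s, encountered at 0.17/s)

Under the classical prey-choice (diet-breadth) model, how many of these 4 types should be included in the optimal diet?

E/h in descending order: F 1.68, H 0.676, B 0.267, D 0.0919 kJ/s. The optimal diet is the largest prefix of this list for which every included type satisfies E_i/h_i > R on the types above it.
Rate on top 1: 1.04. H: 0.676 < 1.04 → exclude; stop.
Optimal diet: F — 1 of 4 types.

1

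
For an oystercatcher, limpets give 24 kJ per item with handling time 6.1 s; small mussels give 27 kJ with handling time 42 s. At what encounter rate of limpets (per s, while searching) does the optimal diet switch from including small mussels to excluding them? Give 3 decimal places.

Drop small mussels once their profitability E₂/h₂ falls below the rate achievable on limpets alone: E₂/h₂ = λE₁/(1 + λh₁).
Solve for λ: λE₁h₂ = E₂(1 + λh₁) → λ(E₁h₂ − E₂h₁) = E₂ → λ = E₂/(E₁h₂ − E₂h₁).
λ = 27/(24×42 − 27×6.1) = 27/843.3 = 0.03202 per s.

0.032 per s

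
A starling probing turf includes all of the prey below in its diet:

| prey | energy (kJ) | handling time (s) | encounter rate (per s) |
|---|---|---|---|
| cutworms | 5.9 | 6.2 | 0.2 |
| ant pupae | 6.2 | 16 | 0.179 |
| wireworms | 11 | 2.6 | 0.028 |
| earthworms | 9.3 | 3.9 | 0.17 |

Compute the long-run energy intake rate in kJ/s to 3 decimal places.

0.716 kJ/s

Energy encountered per unit search time: 0.2×5.9 + 0.179×6.2 + 0.028×11 + 0.17×9.3 = 4.179 kJ/s.
Handling time per unit search time: 0.2×6.2 + 0.179×16 + 0.028×2.6 + 0.17×3.9 = 4.84.
Rate = 4.179/(1 + 4.84) = 0.7156 kJ/s.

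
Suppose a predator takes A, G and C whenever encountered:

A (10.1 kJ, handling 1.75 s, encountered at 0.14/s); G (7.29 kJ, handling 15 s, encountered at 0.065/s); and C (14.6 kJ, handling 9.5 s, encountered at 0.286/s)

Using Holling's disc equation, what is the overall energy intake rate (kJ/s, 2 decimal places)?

R = (0.14×10.1 + 0.065×7.29 + 0.286×14.6) / (1 + 0.14×1.75 + 0.065×15 + 0.286×9.5) = 6.063/4.937 = 1.228 kJ/s.

1.23 kJ/s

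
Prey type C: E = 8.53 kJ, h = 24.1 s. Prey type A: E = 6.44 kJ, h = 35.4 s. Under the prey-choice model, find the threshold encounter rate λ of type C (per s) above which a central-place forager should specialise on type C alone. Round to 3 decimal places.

0.044 per s

The zero-one rule: include type A iff E₂/h₂ > λE₁/(1+λh₁). Equality gives the switch point.
λE₁h₂ = E₂ + λE₂h₁ ⇒ λ = E₂/(E₁h₂ − E₂h₁) = 6.44/(302 − 155.2) = 0.04388 per s.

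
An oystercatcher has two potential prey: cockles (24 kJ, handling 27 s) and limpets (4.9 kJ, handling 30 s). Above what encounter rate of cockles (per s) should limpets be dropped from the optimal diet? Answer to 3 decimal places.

At the threshold, the rate on cockles alone equals the profitability of limpets: λ·24/(1 + λ·27) = 4.9/30 = 0.1633.
Rearranging, λ(24 − 0.1633×27) = 0.1633, so λ = 0.1633/19.59 = 0.008338 per s.

0.008 per s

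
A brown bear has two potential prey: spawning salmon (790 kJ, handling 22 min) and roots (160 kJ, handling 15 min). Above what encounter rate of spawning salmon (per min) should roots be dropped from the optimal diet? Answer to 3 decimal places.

At the threshold, the rate on spawning salmon alone equals the profitability of roots: λ·790/(1 + λ·22) = 160/15 = 10.67.
Rearranging, λ(790 − 10.67×22) = 10.67, so λ = 10.67/555.3 = 0.01921 per min.

0.019 per min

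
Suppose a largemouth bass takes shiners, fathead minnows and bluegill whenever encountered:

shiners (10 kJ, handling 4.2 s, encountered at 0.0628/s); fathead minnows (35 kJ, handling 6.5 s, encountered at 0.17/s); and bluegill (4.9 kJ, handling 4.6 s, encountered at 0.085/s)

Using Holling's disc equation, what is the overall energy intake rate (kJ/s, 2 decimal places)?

Energy encountered per unit search time: 0.0628×10 + 0.17×35 + 0.085×4.9 = 6.995 kJ/s.
Handling time per unit search time: 0.0628×4.2 + 0.17×6.5 + 0.085×4.6 = 1.76.
Rate = 6.995/(1 + 1.76) = 2.534 kJ/s.

2.53 kJ/s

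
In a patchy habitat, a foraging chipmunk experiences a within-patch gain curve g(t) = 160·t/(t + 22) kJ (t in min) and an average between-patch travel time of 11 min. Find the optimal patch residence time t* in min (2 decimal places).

15.56 min

Maximise g(t)/(T+t): set derivative to zero → g'(t)(T+t) = g(t).
g'(t) = 160·22/(t + 22)². Setting 160·22/(t+22)² = 160t/[(t+22)(11+t)] gives 22(11+t) = t(t+22), so t² = 22×11 = 242.
t* = √242 = 15.56 min.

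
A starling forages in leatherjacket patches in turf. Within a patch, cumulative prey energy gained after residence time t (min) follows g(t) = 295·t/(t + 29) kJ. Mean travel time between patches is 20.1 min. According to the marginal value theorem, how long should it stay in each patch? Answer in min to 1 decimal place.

Optimal t* satisfies g'(t*) = g(t*)/(T + t*).
g'(t) = 295·29/(t + 29)². Setting 295·29/(t+29)² = 295t/[(t+29)(20.1+t)] gives 29(20.1+t) = t(t+29), so t² = 29×20.1 = 582.9.
t* = √582.9 = 24.14 min.

24.1 min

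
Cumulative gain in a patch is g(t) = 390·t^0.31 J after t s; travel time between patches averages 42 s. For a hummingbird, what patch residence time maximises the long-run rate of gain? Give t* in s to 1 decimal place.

18.9 s

Maximise g(t)/(T+t): set derivative to zero → g'(t)(T+t) = g(t).
g'(t) = 0.31·390·t^-0.69. Setting 0.31·390·t^-0.69 = 390·t^0.31/(42+t) gives 0.31(42+t) = t, so 0.69·t = 0.31×42.
t* = 0.31×42/0.69 = 18.87 s.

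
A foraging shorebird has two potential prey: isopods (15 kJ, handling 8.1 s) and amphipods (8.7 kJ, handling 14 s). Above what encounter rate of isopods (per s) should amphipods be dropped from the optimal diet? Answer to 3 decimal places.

Drop amphipods once their profitability E₂/h₂ falls below the rate achievable on isopods alone: E₂/h₂ = λE₁/(1 + λh₁).
Solve for λ: λE₁h₂ = E₂(1 + λh₁) → λ(E₁h₂ − E₂h₁) = E₂ → λ = E₂/(E₁h₂ − E₂h₁).
λ = 8.7/(15×14 − 8.7×8.1) = 8.7/139.5 = 0.06235 per s.

0.062 per s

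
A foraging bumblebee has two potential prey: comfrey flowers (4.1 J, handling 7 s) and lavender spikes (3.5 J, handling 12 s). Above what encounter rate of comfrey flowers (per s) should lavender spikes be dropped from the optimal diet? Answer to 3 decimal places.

0.142 per s

At the threshold, the rate on comfrey flowers alone equals the profitability of lavender spikes: λ·4.1/(1 + λ·7) = 3.5/12 = 0.2917.
Rearranging, λ(4.1 − 0.2917×7) = 0.2917, so λ = 0.2917/2.058 = 0.1417 per s.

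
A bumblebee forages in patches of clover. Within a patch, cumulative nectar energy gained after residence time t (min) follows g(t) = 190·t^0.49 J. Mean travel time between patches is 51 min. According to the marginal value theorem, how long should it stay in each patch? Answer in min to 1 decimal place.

49.0 min

Optimal t* satisfies g'(t*) = g(t*)/(T + t*).
g'(t) = 0.49·190·t^-0.51. Setting 0.49·190·t^-0.51 = 190·t^0.49/(51+t) gives 0.49(51+t) = t, so 0.51·t = 0.49×51.
t* = 0.49×51/0.51 = 49 min.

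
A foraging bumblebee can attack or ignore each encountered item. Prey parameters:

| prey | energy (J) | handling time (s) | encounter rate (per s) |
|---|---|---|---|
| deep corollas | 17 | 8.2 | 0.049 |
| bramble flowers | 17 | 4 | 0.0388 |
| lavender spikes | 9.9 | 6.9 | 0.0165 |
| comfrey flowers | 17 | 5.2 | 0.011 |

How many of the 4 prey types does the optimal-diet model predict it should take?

4

Rank by E/h (J/s): bramble flowers 4.25, comfrey flowers 3.27, deep corollas 2.07, lavender spikes 1.43. Include each in turn until the next type's E/h falls below the running intake rate.
Rate on top 1: 0.571. comfrey flowers: 3.27 > 0.571 → include.
Rate on top 2: 0.6983. deep corollas: 2.07 > 0.6983 → include.
Rate on top 3: 1.041. lavender spikes: 1.43 > 1.041 → include.
Optimal diet: bramble flowers, comfrey flowers, deep corollas, lavender spikes — 4 of 4 types.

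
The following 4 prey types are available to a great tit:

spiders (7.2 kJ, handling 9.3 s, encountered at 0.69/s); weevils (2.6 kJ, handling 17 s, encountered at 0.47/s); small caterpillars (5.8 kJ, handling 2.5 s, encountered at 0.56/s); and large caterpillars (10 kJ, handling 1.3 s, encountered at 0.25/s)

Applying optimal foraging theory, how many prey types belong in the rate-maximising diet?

2

E/h in descending order: large caterpillars 7.69, small caterpillars 2.32, spiders 0.774, weevils 0.153 kJ/s. The optimal diet is the largest prefix of this list for which every included type satisfies E_i/h_i > R on the types above it.
Rate on top 1: 1.887. small caterpillars: 2.32 > 1.887 → include.
Rate on top 2: 2.109. spiders: 0.774 < 2.109 → exclude; stop.
Optimal diet: large caterpillars, small caterpillars — 2 of 4 types.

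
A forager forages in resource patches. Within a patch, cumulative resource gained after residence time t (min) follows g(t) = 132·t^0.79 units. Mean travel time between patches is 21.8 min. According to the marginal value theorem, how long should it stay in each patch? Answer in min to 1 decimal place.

82.0 min

Optimal t* satisfies g'(t*) = g(t*)/(T + t*).
g'(t) = 0.79·132·t^-0.21. Setting 0.79·132·t^-0.21 = 132·t^0.79/(21.8+t) gives 0.79(21.8+t) = t, so 0.21·t = 0.79×21.8.
t* = 0.79×21.8/0.21 = 82.01 min.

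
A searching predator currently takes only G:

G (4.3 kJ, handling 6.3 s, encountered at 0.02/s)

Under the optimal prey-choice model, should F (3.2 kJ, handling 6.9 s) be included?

Current rate: (0.02×4.3)/(1 + 0.02×6.3) = 0.07638 kJ/s.
Profitability of F: 3.2/6.9 = 0.4638 kJ/s.
Since 0.4638 > R, including F increases the long-run rate.

Yes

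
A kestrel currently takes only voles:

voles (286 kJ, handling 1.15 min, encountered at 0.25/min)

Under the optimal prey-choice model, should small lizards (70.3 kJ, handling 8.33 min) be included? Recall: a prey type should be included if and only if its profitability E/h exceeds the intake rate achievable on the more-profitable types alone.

No

Current rate: (0.25×286)/(1 + 0.25×1.15) = 55.53 kJ/min.
Profitability of small lizards: 70.3/8.33 = 8.439 kJ/min.
Since 8.439 < R, time spent handling small lizards is better spent searching.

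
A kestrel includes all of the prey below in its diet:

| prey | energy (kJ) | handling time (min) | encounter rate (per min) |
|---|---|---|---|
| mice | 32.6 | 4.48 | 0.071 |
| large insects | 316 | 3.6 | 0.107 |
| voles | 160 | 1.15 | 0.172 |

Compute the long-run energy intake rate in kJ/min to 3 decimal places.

33.479 kJ/min

R = Σλ_iE_i / (1 + Σλ_ih_i)
Numerator: 0.071×32.6 + 0.107×316 + 0.172×160 = 63.65
Denominator: 1 + 0.071×4.48 + 0.107×3.6 + 0.172×1.15 = 1.901
R = 63.65/1.901 = 33.48 kJ/min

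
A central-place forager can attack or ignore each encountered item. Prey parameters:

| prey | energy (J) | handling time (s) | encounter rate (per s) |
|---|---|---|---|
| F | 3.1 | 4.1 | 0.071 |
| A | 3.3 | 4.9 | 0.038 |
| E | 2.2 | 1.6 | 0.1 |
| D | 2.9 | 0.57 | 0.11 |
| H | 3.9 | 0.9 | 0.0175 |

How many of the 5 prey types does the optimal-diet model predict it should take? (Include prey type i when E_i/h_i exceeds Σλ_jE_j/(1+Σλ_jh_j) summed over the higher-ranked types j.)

E/h in descending order: D 5.09, H 4.33, E 1.38, F 0.756, A 0.673 J/s. The optimal diet is the largest prefix of this list for which every included type satisfies E_i/h_i > R on the types above it.
Rate on top 1: 0.3002. H: 4.33 > 0.3002 → include.
Rate on top 2: 0.3591. E: 1.38 > 0.3591 → include.
Rate on top 3: 0.4903. F: 0.756 > 0.4903 → include.
Rate on top 4: 0.5409. A: 0.673 > 0.5409 → include.
Optimal diet: D, H, E, F, A — 5 of 5 types.

5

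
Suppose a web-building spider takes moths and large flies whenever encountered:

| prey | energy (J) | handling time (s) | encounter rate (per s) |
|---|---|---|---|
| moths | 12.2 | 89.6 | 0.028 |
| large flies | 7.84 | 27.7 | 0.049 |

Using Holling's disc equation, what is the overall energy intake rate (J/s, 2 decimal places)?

0.15 J/s

R = (0.028×12.2 + 0.049×7.84) / (1 + 0.028×89.6 + 0.049×27.7) = 0.7258/4.866 = 0.1491 J/s.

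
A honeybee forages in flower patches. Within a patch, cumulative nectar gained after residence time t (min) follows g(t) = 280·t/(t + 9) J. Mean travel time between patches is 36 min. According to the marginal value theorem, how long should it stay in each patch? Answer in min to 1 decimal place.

18.0 min

Maximise g(t)/(T+t): set derivative to zero → g'(t)(T+t) = g(t).
g'(t) = 280·9/(t + 9)². Setting 280·9/(t+9)² = 280t/[(t+9)(36+t)] gives 9(36+t) = t(t+9), so t² = 9×36 = 324.
t* = √324 = 18 min.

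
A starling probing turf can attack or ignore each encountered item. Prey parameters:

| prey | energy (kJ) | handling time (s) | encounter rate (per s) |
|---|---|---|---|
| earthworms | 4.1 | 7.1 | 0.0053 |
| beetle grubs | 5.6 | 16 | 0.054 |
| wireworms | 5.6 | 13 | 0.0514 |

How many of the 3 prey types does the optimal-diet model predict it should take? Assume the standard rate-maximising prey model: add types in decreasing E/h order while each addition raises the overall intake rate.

E/h in descending order: earthworms 0.577, wireworms 0.431, beetle grubs 0.35 kJ/s. The optimal diet is the largest prefix of this list for which every included type satisfies E_i/h_i > R on the types above it.
Rate on top 1: 0.02094. wireworms: 0.431 > 0.02094 → include.
Rate on top 2: 0.1815. beetle grubs: 0.35 > 0.1815 → include.
Optimal diet: earthworms, wireworms, beetle grubs — 3 of 3 types.

3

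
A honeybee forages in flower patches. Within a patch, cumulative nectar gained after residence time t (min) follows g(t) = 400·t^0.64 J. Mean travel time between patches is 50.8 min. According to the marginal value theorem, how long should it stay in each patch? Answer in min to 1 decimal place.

90.3 min

Maximise g(t)/(T+t): set derivative to zero → g'(t)(T+t) = g(t).
g'(t) = 0.64·400·t^-0.36. Setting 0.64·400·t^-0.36 = 400·t^0.64/(50.8+t) gives 0.64(50.8+t) = t, so 0.36·t = 0.64×50.8.
t* = 0.64×50.8/0.36 = 90.31 min.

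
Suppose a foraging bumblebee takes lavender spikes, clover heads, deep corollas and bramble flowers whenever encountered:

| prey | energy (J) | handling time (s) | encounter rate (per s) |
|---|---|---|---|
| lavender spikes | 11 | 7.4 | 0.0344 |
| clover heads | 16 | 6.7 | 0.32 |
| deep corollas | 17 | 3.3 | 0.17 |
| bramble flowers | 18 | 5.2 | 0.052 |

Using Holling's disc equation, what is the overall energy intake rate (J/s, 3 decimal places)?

2.204 J/s

R = (0.0344×11 + 0.32×16 + 0.17×17 + 0.052×18) / (1 + 0.0344×7.4 + 0.32×6.7 + 0.17×3.3 + 0.052×5.2) = 9.324/4.23 = 2.204 J/s.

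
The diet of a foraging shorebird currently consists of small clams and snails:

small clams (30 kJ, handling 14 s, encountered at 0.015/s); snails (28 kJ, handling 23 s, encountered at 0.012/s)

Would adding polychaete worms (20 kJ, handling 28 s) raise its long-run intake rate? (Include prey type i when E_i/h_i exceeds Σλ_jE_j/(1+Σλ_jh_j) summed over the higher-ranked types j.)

Yes

Current rate: (0.015×30 + 0.012×28)/(1 + 0.015×14 + 0.012×23) = 0.5289 kJ/s.
Profitability of polychaete worms: 20/28 = 0.7143 kJ/s.
0.7143 > 0.5289, so adding polychaete worms raises the average — include it.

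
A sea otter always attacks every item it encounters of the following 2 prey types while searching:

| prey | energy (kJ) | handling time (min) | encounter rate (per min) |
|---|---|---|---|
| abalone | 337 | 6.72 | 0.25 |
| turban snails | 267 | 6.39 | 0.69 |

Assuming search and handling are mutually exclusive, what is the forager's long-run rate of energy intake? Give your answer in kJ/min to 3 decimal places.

37.872 kJ/min

R = Σλ_iE_i / (1 + Σλ_ih_i)
Numerator: 0.25×337 + 0.69×267 = 268.5
Denominator: 1 + 0.25×6.72 + 0.69×6.39 = 7.089
R = 268.5/7.089 = 37.87 kJ/min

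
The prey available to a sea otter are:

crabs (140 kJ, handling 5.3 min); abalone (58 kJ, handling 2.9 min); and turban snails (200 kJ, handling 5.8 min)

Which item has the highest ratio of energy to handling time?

turban snails

Profitability E/h (kJ/min): crabs = 140/5.3 = 26.4, abalone = 58/2.9 = 20, turban snails = 200/5.8 = 34.5.
Ranked: turban snails > crabs > abalone.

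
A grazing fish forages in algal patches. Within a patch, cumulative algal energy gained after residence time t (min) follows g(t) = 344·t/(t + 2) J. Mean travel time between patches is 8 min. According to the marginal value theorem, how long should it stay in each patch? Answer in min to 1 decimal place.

By the marginal value theorem, leave when the instantaneous gain rate g'(t) equals the habitat-wide average g(t)/(T + t).
g'(t) = 344·2/(t + 2)². Setting 344·2/(t+2)² = 344t/[(t+2)(8+t)] gives 2(8+t) = t(t+2), so t² = 2×8 = 16.
t* = √16 = 4 min.

4.0 min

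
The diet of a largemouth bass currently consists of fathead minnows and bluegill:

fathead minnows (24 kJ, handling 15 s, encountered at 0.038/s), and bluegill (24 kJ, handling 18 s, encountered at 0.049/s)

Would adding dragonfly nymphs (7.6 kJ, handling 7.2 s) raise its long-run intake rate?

Intake rate on the current diet: R = (0.038×24 + 0.049×24) / (1 + 0.038×15 + 0.049×18) = 2.088/2.452 = 0.8515 kJ/s.
dragonfly nymphs: E/h = 7.6/7.2 = 1.056 kJ/s.
1.056 > 0.8515, so adding dragonfly nymphs raises the average — include it.

Yes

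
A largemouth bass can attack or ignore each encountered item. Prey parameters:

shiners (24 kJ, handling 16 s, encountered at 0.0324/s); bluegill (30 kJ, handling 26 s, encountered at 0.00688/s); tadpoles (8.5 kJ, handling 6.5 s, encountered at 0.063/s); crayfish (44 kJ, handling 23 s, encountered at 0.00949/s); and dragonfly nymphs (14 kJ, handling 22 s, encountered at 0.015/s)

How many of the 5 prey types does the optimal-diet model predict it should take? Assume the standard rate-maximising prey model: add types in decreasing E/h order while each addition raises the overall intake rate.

4

Rank by E/h (kJ/s): crayfish 1.91, shiners 1.5, tadpoles 1.31, bluegill 1.15, dragonfly nymphs 0.636. Include each in turn until the next type's E/h falls below the running intake rate.
Rate on top 1: 0.3427. shiners: 1.5 > 0.3427 → include.
Rate on top 2: 0.6882. tadpoles: 1.31 > 0.6882 → include.
Rate on top 3: 0.8064. bluegill: 1.15 > 0.8064 → include.
Rate on top 4: 0.8331. dragonfly nymphs: 0.636 < 0.8331 → exclude; stop.
Optimal diet: crayfish, shiners, tadpoles, bluegill — 4 of 5 types.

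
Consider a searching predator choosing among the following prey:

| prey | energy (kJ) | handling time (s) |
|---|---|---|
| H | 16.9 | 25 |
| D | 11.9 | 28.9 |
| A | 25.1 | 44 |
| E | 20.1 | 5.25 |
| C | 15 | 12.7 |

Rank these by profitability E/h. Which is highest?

E

Profitability E/h (kJ/s): H = 16.9/25 = 0.676, D = 11.9/28.9 = 0.412, A = 25.1/44 = 0.57, E = 20.1/5.25 = 3.83, C = 15/12.7 = 1.18.
Ranked: E > C > H > A > D.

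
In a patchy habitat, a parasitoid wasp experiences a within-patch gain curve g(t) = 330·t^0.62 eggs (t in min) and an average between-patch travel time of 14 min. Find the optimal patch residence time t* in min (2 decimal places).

Maximise g(t)/(T+t): set derivative to zero → g'(t)(T+t) = g(t).
g'(t) = 0.62·330·t^-0.38. Setting 0.62·330·t^-0.38 = 330·t^0.62/(14+t) gives 0.62(14+t) = t, so 0.38·t = 0.62×14.
t* = 0.62×14/0.38 = 22.84 min.

22.84 min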